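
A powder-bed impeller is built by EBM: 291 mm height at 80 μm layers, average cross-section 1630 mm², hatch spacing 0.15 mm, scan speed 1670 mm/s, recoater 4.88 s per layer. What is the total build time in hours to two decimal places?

11.51 hours

Layer count = ceil(291 / 0.08) = 3638.
Per-layer scan distance = 1630 / 0.15 = 10866.7 mm.
Per-layer scan time: 10866.7 / 1670 → 6.507 s.
Time per layer = 6.507 + 4.88, so 11.387 s.
Build time = 3638 × 11.387 = 41425.906 s = 11.51 hours.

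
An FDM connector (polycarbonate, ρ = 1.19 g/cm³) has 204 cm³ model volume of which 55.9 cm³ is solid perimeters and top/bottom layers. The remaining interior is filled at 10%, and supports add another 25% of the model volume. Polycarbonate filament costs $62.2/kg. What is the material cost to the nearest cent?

Volume inside the shell: 204 − 55.9 → 148.1 cm³.
Infill volume = 0.10 × 148.1, so 14.81 cm³.
Support = 0.25 × 204 = 51 cm³.
Deposited volume: 55.9 + 14.81 + 51 → 121.71 cm³.
Mass = 121.71 × 1.19, so 144.8349 g.
Cost = 144.8349 g / 1000 × $62.2/kg = $9.01.

$9.01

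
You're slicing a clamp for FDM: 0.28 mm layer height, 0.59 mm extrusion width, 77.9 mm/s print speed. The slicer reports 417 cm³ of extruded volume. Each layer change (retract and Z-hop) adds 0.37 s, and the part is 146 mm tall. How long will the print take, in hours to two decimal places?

Bead cross-section = 0.28 × 0.59 = 0.1652 mm².
Path length: 417000 mm³ / 0.1652 mm² → 2524213.1 mm.
Time extruding: 2524213.1 / 77.9 → 32403.2 s.
Layers = ⌈146/0.28⌉ = 522.
Non-print overhead: 522 × 0.37 → 193.14 s.
Altogether 32403.2 + 193.14 = 32596.34 s, i.e. 9.05 hours.

9.05 hours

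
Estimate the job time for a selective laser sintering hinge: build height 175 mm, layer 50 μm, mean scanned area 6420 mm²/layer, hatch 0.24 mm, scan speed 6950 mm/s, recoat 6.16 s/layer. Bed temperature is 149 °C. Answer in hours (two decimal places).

Layer count = ceil(175 / 0.05) = 3500.
Hatch length per layer = 6420 / 0.24, so 26750 mm.
Scan time per layer = 26750 / 6950, so 3.8489 s.
Time per layer = 3.8489 + 6.16 = 10.0089 s.
3500 layers × 10.0089 s/layer = 35031.15 s, i.e. 9.73 hours.

9.73 hours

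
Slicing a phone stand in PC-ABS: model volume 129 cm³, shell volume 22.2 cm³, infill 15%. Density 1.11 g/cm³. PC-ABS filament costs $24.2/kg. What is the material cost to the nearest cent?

Infill region = 129 − 22.2, so 106.8 cm³.
Infill deposited: 0.15 × 106.8 → 16.02 cm³.
Deposited volume = 22.2 + 16.02, so 38.22 cm³.
Mass = 38.22 × 1.11 = 42.4242 g.
At $24.2/kg: 42.4242/1000 × 24.2 = $1.03.

$1.03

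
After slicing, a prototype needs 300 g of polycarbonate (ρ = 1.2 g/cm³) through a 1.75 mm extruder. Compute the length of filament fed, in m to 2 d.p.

103.94 m

Extruded volume: 300/1.2 = 250 cm³ (250000 mm³).
Cross-section of 1.75 mm filament: π·(1.75/2)² = 2.4053 mm².
Length = 250000 / 2.4053 = 103937.14 mm = 103.94 m.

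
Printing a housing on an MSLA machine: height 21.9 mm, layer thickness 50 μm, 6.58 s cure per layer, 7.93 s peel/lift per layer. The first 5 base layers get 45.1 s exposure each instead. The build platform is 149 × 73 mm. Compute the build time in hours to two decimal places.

1.82 hours

Layers = ⌈21.9/0.05⌉ = 438.
Burn-in layers: 5 × (45.1 + 7.93) → 265.15 s.
Remaining layers = 433 × (6.58 + 7.93) = 6282.83 s.
Sum: 265.15 + 6282.83 = 6547.98 s → 1.82 hours.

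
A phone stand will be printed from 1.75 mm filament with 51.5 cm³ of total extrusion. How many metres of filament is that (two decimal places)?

21.41 m

A = π r² = π × 0.875² = 2.4053 mm².
Length = 51.5 cm³ / 2.4053 mm² = 51500 / 2.4053 = 21411.05 mm = 21.41 m.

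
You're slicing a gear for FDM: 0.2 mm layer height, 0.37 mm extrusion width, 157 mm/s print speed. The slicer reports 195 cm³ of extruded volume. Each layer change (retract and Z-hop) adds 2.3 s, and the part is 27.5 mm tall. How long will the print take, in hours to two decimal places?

Extrusion cross-section = 0.2 × 0.37, so 0.074 mm².
Toolpath length = 195 cm³ / 0.074 mm² = 195000 / 0.074 = 2635135.1 mm.
Print-move time = 2635135.1 / 157 = 16784.3 s.
Layers = ⌈27.5/0.2⌉ = 138.
Z-hop total = 138 × 2.3, so 317.4 s.
Total = 16784.3 + 317.4 = 17101.7 s = 4.75 hours.

4.75 hours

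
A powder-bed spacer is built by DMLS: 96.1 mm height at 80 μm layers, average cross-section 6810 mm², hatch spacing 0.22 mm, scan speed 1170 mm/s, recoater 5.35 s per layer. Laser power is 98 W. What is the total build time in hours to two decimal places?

10.62 hours

Layer count = ceil(96.1 / 0.08) = 1202.
Hatch length per layer = 6810 / 0.22 = 30954.5 mm.
Scan time per layer: 30954.5 / 1170 → 26.4568 s.
Time per layer: 26.4568 + 5.35 → 31.8068 s.
1202 layers × 31.8068 s/layer = 38231.7736 s, i.e. 10.62 hours.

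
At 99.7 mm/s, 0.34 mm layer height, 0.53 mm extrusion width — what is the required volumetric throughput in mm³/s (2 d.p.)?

Bead cross-section = 0.34 × 0.53, so 0.1802 mm².
Volumetric flow = 99.7 × 0.1802 = 17.97 mm³/s.

17.97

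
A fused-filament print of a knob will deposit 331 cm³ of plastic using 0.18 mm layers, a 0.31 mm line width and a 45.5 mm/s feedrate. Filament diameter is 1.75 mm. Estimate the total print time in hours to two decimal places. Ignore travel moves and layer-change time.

Extrusion cross-section: 0.18 × 0.31 → 0.0558 mm².
Path length: 331000 mm³ / 0.0558 mm² → 5931899.6 mm.
Extrusion time = 5931899.6 / 45.5 = 130371.4 s.
In the requested units: 130371.4 s = 36.21 hours.

36.21 hours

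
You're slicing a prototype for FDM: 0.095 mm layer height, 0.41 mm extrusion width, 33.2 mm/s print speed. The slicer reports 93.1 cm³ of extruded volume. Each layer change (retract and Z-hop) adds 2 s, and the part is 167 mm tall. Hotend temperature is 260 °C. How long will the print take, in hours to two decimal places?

Extrusion cross-section = 0.095 × 0.41 = 0.03895 mm².
Total extruded path = 93100/0.03895 = 2390243.9 mm.
Print-move time: 2390243.9 / 33.2 → 71995.3 s.
Number of layers: 167 / 0.095 → 1758 (rounded up).
Z-hop total: 1758 × 2 → 3516 s.
Total = 71995.3 + 3516 = 75511.3 s = 20.98 hours.

20.98 hours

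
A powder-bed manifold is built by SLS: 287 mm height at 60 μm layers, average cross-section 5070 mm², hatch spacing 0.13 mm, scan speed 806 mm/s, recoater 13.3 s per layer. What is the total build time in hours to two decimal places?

Layer count = ceil(287 / 0.06) = 4784.
Per-layer scan distance = 5070 / 0.13, so 39000 mm.
Laser time per layer: 39000 / 806 → 48.3871 s.
Per-layer time = 48.3871 + 13.3 = 61.6871 s.
Total: 4784 × 61.6871 s = 295111.0864 s → 81.98 hours.

81.98 hours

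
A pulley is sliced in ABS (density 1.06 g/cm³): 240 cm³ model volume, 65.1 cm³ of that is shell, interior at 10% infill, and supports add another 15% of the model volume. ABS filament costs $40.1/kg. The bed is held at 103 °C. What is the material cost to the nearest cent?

$5.04

Interior volume: 240 − 65.1 → 174.9 cm³.
Deposited infill: 0.10 × 174.9 → 17.49 cm³.
Support = 0.15 × 240 = 36 cm³.
Total extruded = 65.1 + 17.49 + 36, so 118.59 cm³.
Mass: 118.59 × 1.06 → 125.7054 g.
At $40.1/kg: 125.7054/1000 × 40.1 = $5.04.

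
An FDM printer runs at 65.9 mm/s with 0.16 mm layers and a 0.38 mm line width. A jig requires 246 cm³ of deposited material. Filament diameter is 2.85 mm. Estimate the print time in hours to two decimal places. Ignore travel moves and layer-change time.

Bead cross-section = 0.16 × 0.38 = 0.0608 mm².
Toolpath length = 246 cm³ / 0.0608 mm² = 246000 / 0.0608 = 4046052.6 mm.
Extrusion time = 4046052.6 / 65.9, so 61396.9 s.
Converting: 61396.9 s = 17.05 hours.

17.05 hours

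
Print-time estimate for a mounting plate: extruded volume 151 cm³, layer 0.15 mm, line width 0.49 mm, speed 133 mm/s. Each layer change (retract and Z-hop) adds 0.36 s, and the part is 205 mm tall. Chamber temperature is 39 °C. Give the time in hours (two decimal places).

Line area = 0.15 × 0.49, so 0.0735 mm².
Toolpath length = 151 cm³ / 0.0735 mm² = 151000 / 0.0735 = 2054421.8 mm.
Time extruding = 2054421.8 / 133 = 15446.8 s.
Layers = ⌈205/0.15⌉ = 1367.
Z-hop total = 1367 × 0.36, so 492.12 s.
Altogether 15446.8 + 492.12 = 15938.92 s, i.e. 4.43 hours.

4.43 hours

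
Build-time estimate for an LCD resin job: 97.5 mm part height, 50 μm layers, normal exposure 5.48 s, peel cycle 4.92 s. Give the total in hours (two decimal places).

5.63 hours

Number of layers: 97.5 / 0.05 → 1950 (rounded up).
Each layer takes = 5.48 + 4.92 = 10.4 s.
Total = 1950 × 10.4 = 20280 s = 5.63 hours.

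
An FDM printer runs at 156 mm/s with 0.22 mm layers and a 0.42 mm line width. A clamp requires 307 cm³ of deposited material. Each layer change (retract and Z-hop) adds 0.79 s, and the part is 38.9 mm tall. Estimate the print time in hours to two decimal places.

5.95 hours

Bead cross-section = 0.22 × 0.42 = 0.0924 mm².
Toolpath length = 307 cm³ / 0.0924 mm² = 307000 / 0.0924 = 3322510.8 mm.
Extrusion time: 3322510.8 / 156 → 21298.1 s.
Layer count = ceil(38.9 / 0.22) = 177.
Layer-change overhead = 177 × 0.79, so 139.83 s.
Altogether 21298.1 + 139.83 = 21437.93 s, i.e. 5.95 hours.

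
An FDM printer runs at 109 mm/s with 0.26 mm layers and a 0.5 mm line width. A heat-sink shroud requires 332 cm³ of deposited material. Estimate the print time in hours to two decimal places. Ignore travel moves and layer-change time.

6.51 hours

Line area = 0.26 × 0.5 = 0.13 mm².
Toolpath length = 332 cm³ / 0.13 mm² = 332000 / 0.13 = 2553846.2 mm.
Time extruding: 2553846.2 / 109 → 23429.8 s.
Converting: 23429.8 s = 6.51 hours.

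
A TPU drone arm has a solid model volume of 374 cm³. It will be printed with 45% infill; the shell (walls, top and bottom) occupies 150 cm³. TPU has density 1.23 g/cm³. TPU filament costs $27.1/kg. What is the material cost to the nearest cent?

Interior volume = 374 − 150 = 224 cm³.
Deposited infill = 0.45 × 224, so 100.8 cm³.
Total printed volume: 150 + 100.8 → 250.8 cm³.
Mass = 250.8 × 1.23, so 308.484 g.
Cost = 308.484 g / 1000 × $27.1/kg = $8.36.

$8.36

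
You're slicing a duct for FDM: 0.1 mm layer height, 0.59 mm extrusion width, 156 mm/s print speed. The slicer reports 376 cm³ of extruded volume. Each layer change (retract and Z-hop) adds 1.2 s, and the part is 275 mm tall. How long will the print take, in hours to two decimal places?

Bead cross-section: 0.1 × 0.59 → 0.059 mm².
Toolpath length = 376 cm³ / 0.059 mm² = 376000 / 0.059 = 6372881.4 mm.
Time extruding = 6372881.4 / 156 = 40851.8 s.
Layer count = ceil(275 / 0.1) = 2750.
Z-hop total = 2750 × 1.2, so 3300 s.
Total = 40851.8 + 3300 = 44151.8 s = 12.26 hours.

12.26 hours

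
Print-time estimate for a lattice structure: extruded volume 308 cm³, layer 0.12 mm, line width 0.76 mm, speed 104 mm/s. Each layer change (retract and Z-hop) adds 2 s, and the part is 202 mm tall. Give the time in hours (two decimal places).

9.96 hours

Bead cross-section = 0.12 × 0.76, so 0.0912 mm².
Total extruded path = 308000/0.0912 = 3377193 mm.
Time extruding = 3377193 / 104 = 32473 s.
Layer count = ceil(202 / 0.12) = 1684.
Layer-change overhead = 1684 × 2 = 3368 s.
Altogether 32473 + 3368 = 35841 s, i.e. 9.96 hours.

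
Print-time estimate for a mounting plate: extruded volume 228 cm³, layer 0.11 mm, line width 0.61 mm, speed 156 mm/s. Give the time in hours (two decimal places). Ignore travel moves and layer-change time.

Line area: 0.11 × 0.61 → 0.0671 mm².
Toolpath length = 228 cm³ / 0.0671 mm² = 228000 / 0.0671 = 3397913.6 mm.
Print-move time = 3397913.6 / 156, so 21781.5 s.
In the requested units: 21781.5 s = 6.05 hours.

6.05 hours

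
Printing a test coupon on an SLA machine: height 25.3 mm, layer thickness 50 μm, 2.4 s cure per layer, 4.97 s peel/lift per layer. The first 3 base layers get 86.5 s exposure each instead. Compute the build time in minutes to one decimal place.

Layer count = ceil(25.3 / 0.05) = 506.
Bottom layers = 3 × (86.5 + 4.97) = 274.41 s.
Regular layers = 503 × (2.4 + 4.97), so 3707.11 s.
Total = 274.41 + 3707.11 = 3981.52 s = 66.4 minutes.

66.4 minutes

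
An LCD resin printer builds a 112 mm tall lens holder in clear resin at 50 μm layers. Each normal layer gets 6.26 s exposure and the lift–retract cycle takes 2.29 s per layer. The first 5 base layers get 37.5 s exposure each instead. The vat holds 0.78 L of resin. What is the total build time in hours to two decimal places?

Number of layers: 112 / 0.05 → 2240 (rounded up).
Bottom layers = 5 × (37.5 + 2.29) = 198.95 s.
Regular layers = 2235 × (6.26 + 2.29) = 19109.25 s.
Total = 198.95 + 19109.25 = 19308.2 s = 5.36 hours.

5.36 hours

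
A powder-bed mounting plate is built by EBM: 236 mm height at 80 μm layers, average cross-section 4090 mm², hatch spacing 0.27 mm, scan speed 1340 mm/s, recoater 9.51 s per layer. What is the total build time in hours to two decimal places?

Layers = ⌈236/0.08⌉ = 2950.
Scan path per layer = 4090 / 0.27, so 15148.1 mm.
Beam time per layer = 15148.1 / 1340 = 11.3046 s.
Layer cycle = 11.3046 + 9.51 = 20.8146 s.
Total: 2950 × 20.8146 s = 61403.07 s → 17.06 hours.

17.06 hours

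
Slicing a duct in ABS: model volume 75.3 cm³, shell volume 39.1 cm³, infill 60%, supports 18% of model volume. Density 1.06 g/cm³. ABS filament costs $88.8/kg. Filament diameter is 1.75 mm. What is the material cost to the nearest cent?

Infill region = 75.3 − 39.1 = 36.2 cm³.
Infill volume: 0.60 × 36.2 → 21.72 cm³.
Support = 0.18 × 75.3, so 13.554 cm³.
Deposited volume: 39.1 + 21.72 + 13.554 → 74.374 cm³.
Mass = 74.374 × 1.06, so 78.83644 g.
At $88.8/kg: 78.83644/1000 × 88.8 = $7.00.

$7.00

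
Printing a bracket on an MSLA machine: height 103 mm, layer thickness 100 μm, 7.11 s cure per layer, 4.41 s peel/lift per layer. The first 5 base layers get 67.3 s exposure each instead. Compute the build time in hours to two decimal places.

Layer count = ceil(103 / 0.1) = 1030.
Burn-in layers = 5 × (67.3 + 4.41), so 358.55 s.
Regular layers = 1025 × (7.11 + 4.41), so 11808 s.
Total = 358.55 + 11808 = 12166.55 s = 3.38 hours.

3.38 hours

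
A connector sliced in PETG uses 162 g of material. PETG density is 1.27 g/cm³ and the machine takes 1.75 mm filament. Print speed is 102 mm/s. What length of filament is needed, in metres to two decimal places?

Volume = 162 g / 1.27 g·cm⁻³ = 127.5591 cm³ = 127559.1 mm³.
Cross-section of 1.75 mm filament: π·(1.75/2)² = 2.4053 mm².
L = V/A = 127559.1/2.4053 = 53032.51 mm → 53.03 m.

53.03 m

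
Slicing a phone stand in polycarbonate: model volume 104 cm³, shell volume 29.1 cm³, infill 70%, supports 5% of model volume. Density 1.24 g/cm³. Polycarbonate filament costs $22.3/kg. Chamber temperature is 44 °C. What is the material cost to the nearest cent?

Volume inside the shell = 104 − 29.1 = 74.9 cm³.
Infill volume: 0.70 × 74.9 → 52.43 cm³.
Support = 0.05 × 104, so 5.2 cm³.
Deposited volume = 29.1 + 52.43 + 5.2 = 86.73 cm³.
Mass = 86.73 × 1.24 = 107.5452 g.
Cost = 107.5452 g / 1000 × $22.3/kg = $2.40.

$2.40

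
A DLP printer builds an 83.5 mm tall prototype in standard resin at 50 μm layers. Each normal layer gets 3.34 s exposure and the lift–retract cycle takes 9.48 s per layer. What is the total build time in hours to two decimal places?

5.95 hours

Layer count = ceil(83.5 / 0.05) = 1670.
Per-layer time = 3.34 + 9.48, so 12.82 s.
Build time: 1670 × 12.82 s = 21409.4 s, i.e. 5.95 hours.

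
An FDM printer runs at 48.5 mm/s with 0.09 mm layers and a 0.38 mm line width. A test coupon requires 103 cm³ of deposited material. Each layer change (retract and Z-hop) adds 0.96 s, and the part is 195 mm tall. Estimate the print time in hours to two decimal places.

Bead cross-section = 0.09 × 0.38, so 0.0342 mm².
Total extruded path = 103000/0.0342 = 3011695.9 mm.
Time extruding = 3011695.9 / 48.5, so 62096.8 s.
Layer count = ceil(195 / 0.09) = 2167.
Non-print overhead = 2167 × 0.96 = 2080.32 s.
Total = 62096.8 + 2080.32 = 64177.12 s = 17.83 hours.

17.83 hours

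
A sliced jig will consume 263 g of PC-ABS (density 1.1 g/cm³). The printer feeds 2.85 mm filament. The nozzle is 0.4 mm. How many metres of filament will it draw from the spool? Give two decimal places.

37.48 m

Extruded volume: 263/1.1 = 239.0909 cm³ (239090.9 mm³).
Cross-section of 2.85 mm filament: π·(2.85/2)² = 6.3794 mm².
Length = 239090.9 / 6.3794 = 37478.59 mm = 37.48 m.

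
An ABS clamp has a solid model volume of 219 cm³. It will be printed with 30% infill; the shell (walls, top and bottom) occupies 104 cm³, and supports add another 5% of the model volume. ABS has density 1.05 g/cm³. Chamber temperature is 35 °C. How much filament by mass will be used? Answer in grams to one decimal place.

Volume inside the shell = 219 − 104 = 115 cm³.
Deposited infill = 0.30 × 115 = 34.5 cm³.
Support: 0.05 × 219 → 10.95 cm³.
Total extruded = 104 + 34.5 + 10.95, so 149.45 cm³.
Mass = 149.45 × 1.05 = 156.9225 g.

156.9 g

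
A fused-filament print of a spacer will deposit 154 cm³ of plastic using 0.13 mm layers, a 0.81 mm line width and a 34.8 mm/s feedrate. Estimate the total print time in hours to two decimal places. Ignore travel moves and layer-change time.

Extrusion cross-section = 0.13 × 0.81 = 0.1053 mm².
Toolpath length = 154 cm³ / 0.1053 mm² = 154000 / 0.1053 = 1462488.1 mm.
Time extruding = 1462488.1 / 34.8, so 42025.5 s.
Converting: 42025.5 s = 11.67 hours.

11.67 hours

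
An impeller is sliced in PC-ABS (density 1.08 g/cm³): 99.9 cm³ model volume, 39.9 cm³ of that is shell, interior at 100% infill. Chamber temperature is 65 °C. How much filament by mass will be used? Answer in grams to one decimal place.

Volume inside the shell = 99.9 − 39.9 = 60 cm³.
Infill volume = 1.00 × 60, so 60 cm³.
Deposited volume = 39.9 + 60 = 99.9 cm³.
Mass = 99.9 × 1.08, so 107.892 g.

107.9 g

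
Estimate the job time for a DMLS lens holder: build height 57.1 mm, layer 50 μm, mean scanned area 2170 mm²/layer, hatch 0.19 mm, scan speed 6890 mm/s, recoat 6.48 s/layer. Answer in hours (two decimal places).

2.58 hours

Layers = ⌈57.1/0.05⌉ = 1142.
Per-layer scan distance = 2170 / 0.19, so 11421.1 mm.
Laser time per layer = 11421.1 / 6890 = 1.6576 s.
Per-layer time: 1.6576 + 6.48 → 8.1376 s.
Build time = 1142 × 8.1376 = 9293.1392 s = 2.58 hours.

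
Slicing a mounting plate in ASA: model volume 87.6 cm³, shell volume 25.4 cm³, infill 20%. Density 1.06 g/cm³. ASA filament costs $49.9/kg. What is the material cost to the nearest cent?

Interior volume = 87.6 − 25.4 = 62.2 cm³.
Infill deposited: 0.20 × 62.2 → 12.44 cm³.
Total extruded = 25.4 + 12.44, so 37.84 cm³.
Mass: 37.84 × 1.06 → 40.1104 g.
At $49.9/kg: 40.1104/1000 × 49.9 = $2.00.

$2.00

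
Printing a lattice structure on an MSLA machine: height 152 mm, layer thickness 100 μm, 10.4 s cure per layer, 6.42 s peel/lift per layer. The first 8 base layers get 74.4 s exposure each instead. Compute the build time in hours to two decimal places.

Layers = ⌈152/0.1⌉ = 1520.
Burn-in layers = 8 × (74.4 + 6.42), so 646.56 s.
Remaining layers = 1512 × (10.4 + 6.42) = 25431.84 s.
Sum: 646.56 + 25431.84 = 26078.4 s → 7.24 hours.

7.24 hours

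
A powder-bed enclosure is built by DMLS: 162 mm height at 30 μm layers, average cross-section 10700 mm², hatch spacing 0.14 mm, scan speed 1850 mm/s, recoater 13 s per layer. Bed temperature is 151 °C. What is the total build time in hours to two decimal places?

Layers = ⌈162/0.03⌉ = 5400.
Per-layer scan distance = 10700 / 0.14, so 76428.6 mm.
Per-layer scan time = 76428.6 / 1850 = 41.3128 s.
Per-layer time: 41.3128 + 13 → 54.3128 s.
5400 layers × 54.3128 s/layer = 293289.12 s, i.e. 81.47 hours.

81.47 hours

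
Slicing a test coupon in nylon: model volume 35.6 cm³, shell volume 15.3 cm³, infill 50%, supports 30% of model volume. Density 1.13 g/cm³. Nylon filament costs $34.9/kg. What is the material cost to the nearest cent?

Infill region = 35.6 − 15.3 = 20.3 cm³.
Infill volume: 0.50 × 20.3 → 10.15 cm³.
Support: 0.30 × 35.6 → 10.68 cm³.
Total printed volume = 15.3 + 10.15 + 10.68 = 36.13 cm³.
Mass: 36.13 × 1.13 → 40.8269 g.
At $34.9/kg: 40.8269/1000 × 34.9 = $1.42.

$1.42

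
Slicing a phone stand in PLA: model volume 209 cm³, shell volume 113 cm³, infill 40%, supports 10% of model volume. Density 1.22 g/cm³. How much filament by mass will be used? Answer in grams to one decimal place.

Infill region = 209 − 113 = 96 cm³.
Infill deposited = 0.40 × 96, so 38.4 cm³.
Support = 0.10 × 209, so 20.9 cm³.
Deposited volume = 113 + 38.4 + 20.9 = 172.3 cm³.
Mass = 172.3 × 1.22, so 210.206 g.

210.2 g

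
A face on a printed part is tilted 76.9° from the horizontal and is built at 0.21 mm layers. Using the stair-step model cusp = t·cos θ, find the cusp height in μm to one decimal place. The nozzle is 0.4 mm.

47.6 μm

Cusp = layer height × cos(76.9°) = 0.21 × 0.2267 = 0.047607 mm = 47.6 μm.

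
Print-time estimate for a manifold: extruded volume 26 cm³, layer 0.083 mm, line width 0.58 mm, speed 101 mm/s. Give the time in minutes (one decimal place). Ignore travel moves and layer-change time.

Extrusion cross-section = 0.083 × 0.58, so 0.04814 mm².
Path length: 26000 mm³ / 0.04814 mm² → 540091.4 mm.
Time extruding: 540091.4 / 101 → 5347.4 s.
Converting: 5347.4 s = 89.1 minutes.

89.1 minutes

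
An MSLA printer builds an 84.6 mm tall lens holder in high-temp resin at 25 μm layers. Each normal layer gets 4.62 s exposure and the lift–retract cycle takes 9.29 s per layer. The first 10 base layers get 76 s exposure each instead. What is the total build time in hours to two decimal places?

Layer count = ceil(84.6 / 0.025) = 3384.
Base layers: 10 × (76 + 9.29) → 852.9 s.
Normal layers = 3374 × (4.62 + 9.29) = 46932.34 s.
Total = 852.9 + 46932.34 = 47785.24 s = 13.27 hours.

13.27 hours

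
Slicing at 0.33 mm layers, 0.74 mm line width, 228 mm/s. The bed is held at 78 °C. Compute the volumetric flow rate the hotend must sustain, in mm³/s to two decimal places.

Bead cross-section = 0.33 × 0.74 = 0.2442 mm².
Q = v·A = 228 × 0.2442 = 55.68 mm³/s.

55.68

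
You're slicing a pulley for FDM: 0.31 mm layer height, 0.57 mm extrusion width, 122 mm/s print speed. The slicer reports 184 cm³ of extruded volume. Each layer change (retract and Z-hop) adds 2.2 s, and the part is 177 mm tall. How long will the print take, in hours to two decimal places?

Line area = 0.31 × 0.57, so 0.1767 mm².
Total extruded path = 184000/0.1767 = 1041313 mm.
Extrusion time: 1041313 / 122 → 8535.4 s.
Layer count = ceil(177 / 0.31) = 571.
Non-print overhead = 571 × 2.2, so 1256.2 s.
Altogether 8535.4 + 1256.2 = 9791.6 s, i.e. 2.72 hours.

2.72 hours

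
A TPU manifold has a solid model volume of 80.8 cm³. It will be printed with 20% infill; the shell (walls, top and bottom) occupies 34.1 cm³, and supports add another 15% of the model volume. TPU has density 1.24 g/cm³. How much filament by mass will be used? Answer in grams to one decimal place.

Volume inside the shell: 80.8 − 34.1 → 46.7 cm³.
Deposited infill = 0.20 × 46.7, so 9.34 cm³.
Support: 0.15 × 80.8 → 12.12 cm³.
Total printed volume = 34.1 + 9.34 + 12.12, so 55.56 cm³.
Mass: 55.56 × 1.24 → 68.8944 g.

68.9 g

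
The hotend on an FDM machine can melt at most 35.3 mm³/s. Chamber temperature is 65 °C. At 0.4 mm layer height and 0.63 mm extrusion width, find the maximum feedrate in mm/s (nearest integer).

Extrusion cross-section = 0.4 × 0.63 = 0.252 mm².
v_max = Q/A = 35.3/0.252 = 140.08 mm/s → 140 mm/s.

140 mm/s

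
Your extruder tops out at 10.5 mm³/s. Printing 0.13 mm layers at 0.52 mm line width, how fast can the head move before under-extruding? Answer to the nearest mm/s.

155 mm/s

Bead cross-section = 0.13 × 0.52 = 0.0676 mm².
v_max = Q/A = 10.5/0.0676 = 155.33 mm/s → 155 mm/s.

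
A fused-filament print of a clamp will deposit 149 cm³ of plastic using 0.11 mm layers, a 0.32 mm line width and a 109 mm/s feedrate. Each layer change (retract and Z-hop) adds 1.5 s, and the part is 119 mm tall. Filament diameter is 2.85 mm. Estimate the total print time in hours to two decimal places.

11.24 hours

Bead cross-section = 0.11 × 0.32 = 0.0352 mm².
Total extruded path = 149000/0.0352 = 4232954.5 mm.
Extrusion time = 4232954.5 / 109, so 38834.4 s.
Layer count = ceil(119 / 0.11) = 1082.
Layer-change overhead = 1082 × 1.5, so 1623 s.
Altogether 38834.4 + 1623 = 40457.4 s, i.e. 11.24 hours.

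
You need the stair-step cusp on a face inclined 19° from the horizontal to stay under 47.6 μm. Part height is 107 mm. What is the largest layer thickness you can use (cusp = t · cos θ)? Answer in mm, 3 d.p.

t = h_c / cos θ = 0.0476 / 0.9455 = 0.050 mm.

0.050 mm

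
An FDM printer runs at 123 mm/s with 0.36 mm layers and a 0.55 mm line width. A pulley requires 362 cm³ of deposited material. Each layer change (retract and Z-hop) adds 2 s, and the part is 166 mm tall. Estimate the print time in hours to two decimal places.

4.39 hours

Bead cross-section: 0.36 × 0.55 → 0.198 mm².
Path length: 362000 mm³ / 0.198 mm² → 1828282.8 mm.
Extrusion time = 1828282.8 / 123 = 14864.1 s.
Layers = ⌈166/0.36⌉ = 462.
Non-print overhead = 462 × 2, so 924 s.
Total = 14864.1 + 924 = 15788.1 s = 4.39 hours.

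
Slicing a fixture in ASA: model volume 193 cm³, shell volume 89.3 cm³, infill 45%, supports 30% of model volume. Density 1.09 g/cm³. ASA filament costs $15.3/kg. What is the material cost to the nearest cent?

$3.23

Interior volume = 193 − 89.3 = 103.7 cm³.
Deposited infill: 0.45 × 103.7 → 46.665 cm³.
Support = 0.30 × 193, so 57.9 cm³.
Total extruded: 89.3 + 46.665 + 57.9 → 193.865 cm³.
Mass = 193.865 × 1.09, so 211.31285 g.
Cost = 211.31285 g / 1000 × $15.3/kg = $3.23.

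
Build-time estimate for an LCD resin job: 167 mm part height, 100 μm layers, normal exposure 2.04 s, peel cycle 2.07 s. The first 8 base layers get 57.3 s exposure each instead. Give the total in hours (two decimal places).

2.03 hours

Number of layers: 167 / 0.1 → 1670 (rounded up).
Base layers = 8 × (57.3 + 2.07) = 474.96 s.
Normal layers = 1662 × (2.04 + 2.07) = 6830.82 s.
Total = 474.96 + 6830.82 = 7305.78 s = 2.03 hours.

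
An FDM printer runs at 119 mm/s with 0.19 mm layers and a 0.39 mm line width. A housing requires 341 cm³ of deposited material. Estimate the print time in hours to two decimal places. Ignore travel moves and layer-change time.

10.74 hours

Bead cross-section = 0.19 × 0.39 = 0.0741 mm².
Toolpath length = 341 cm³ / 0.0741 mm² = 341000 / 0.0741 = 4601889.3 mm.
Print-move time: 4601889.3 / 119 → 38671.3 s.
38671.3 s = 10.74 hours.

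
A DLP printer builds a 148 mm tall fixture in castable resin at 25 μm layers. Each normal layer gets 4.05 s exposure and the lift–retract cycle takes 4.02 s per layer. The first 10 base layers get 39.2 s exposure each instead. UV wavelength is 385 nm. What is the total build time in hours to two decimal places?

Layers = ⌈148/0.025⌉ = 5920.
Bottom layers = 10 × (39.2 + 4.02) = 432.2 s.
Normal layers = 5910 × (4.05 + 4.02) = 47693.7 s.
Total = 432.2 + 47693.7 = 48125.9 s = 13.37 hours.

13.37 hours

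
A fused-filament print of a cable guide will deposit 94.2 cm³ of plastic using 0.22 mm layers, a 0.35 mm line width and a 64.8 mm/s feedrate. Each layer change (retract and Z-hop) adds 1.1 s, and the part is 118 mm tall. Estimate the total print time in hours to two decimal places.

5.41 hours

Line area = 0.22 × 0.35, so 0.077 mm².
Toolpath length = 94.2 cm³ / 0.077 mm² = 94200 / 0.077 = 1223376.6 mm.
Print-move time = 1223376.6 / 64.8, so 18879.3 s.
Layers = ⌈118/0.22⌉ = 537.
Non-print overhead = 537 × 1.1 = 590.7 s.
Total = 18879.3 + 590.7 = 19470 s = 5.41 hours.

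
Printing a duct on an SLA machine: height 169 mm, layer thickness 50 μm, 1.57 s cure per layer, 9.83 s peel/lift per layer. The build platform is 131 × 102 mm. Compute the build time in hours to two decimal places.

Layers = ⌈169/0.05⌉ = 3380.
Cycle time = 1.57 + 9.83, so 11.4 s.
Build time: 3380 × 11.4 s = 38532 s, i.e. 10.70 hours.

10.70 hours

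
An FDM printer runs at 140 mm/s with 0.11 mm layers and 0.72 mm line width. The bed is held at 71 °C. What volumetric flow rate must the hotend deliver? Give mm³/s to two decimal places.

11.09

Bead cross-section = 0.11 × 0.72, so 0.0792 mm².
Q = v·A = 140 × 0.0792 = 11.09 mm³/s.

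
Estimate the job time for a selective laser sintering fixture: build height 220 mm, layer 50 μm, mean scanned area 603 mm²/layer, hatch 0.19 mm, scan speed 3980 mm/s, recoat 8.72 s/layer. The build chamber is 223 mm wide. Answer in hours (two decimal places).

11.63 hours

Number of layers: 220 / 0.05 → 4400 (rounded up).
Hatch length per layer: 603 / 0.19 → 3173.7 mm.
Laser time per layer = 3173.7 / 3980, so 0.7974 s.
Per-layer time = 0.7974 + 8.72, so 9.5174 s.
4400 layers × 9.5174 s/layer = 41876.56 s, i.e. 11.63 hours.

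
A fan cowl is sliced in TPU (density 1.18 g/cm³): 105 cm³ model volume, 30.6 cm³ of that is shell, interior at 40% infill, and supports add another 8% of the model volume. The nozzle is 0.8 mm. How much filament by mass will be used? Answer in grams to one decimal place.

81.1 g

Volume inside the shell: 105 − 30.6 → 74.4 cm³.
Deposited infill = 0.40 × 74.4 = 29.76 cm³.
Support = 0.08 × 105 = 8.4 cm³.
Total extruded: 30.6 + 29.76 + 8.4 → 68.76 cm³.
Mass = 68.76 × 1.18, so 81.1368 g.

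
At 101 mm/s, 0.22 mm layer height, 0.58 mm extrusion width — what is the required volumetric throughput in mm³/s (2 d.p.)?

12.89

Bead cross-section = 0.22 × 0.58, so 0.1276 mm².
Volumetric flow = 101 × 0.1276 = 12.89 mm³/s.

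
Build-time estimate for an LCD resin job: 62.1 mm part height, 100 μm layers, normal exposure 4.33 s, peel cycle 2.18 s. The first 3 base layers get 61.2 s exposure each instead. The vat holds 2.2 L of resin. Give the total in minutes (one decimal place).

Layer count = ceil(62.1 / 0.1) = 621.
Bottom layers = 3 × (61.2 + 2.18), so 190.14 s.
Remaining layers: 618 × (4.33 + 2.18) → 4023.18 s.
Total = 190.14 + 4023.18 = 4213.32 s = 70.2 minutes.

70.2 minutes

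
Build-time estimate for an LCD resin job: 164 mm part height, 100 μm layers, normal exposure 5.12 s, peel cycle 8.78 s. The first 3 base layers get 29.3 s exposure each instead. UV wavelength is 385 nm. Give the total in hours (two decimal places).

6.35 hours

Layers = ⌈164/0.1⌉ = 1640.
Bottom layers = 3 × (29.3 + 8.78) = 114.24 s.
Remaining layers: 1637 × (5.12 + 8.78) → 22754.3 s.
Total = 114.24 + 22754.3 = 22868.54 s = 6.35 hours.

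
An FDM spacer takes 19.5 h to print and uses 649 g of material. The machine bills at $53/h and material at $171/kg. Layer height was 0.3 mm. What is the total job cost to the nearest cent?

Time charge: 53 × 19.5 → $1033.50.
Material charge = 171 × 649/1000 = $110.979.
Job cost: 1033.50 + 110.979 = 1144.479 ≈ $1144.48.

$1144.48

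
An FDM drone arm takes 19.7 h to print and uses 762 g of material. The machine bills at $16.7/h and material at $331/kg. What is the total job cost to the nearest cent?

$581.21

Machine-time cost: 16.7 × 19.7 → $328.99.
Feedstock cost = 331 × 762/1000, so $252.222.
Job cost: 328.99 + 252.222 = 581.212 ≈ $581.21.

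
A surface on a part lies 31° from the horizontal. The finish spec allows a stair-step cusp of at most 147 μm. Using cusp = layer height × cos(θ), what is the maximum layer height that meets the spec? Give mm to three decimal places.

0.171 mm

t = h_c / cos θ = 0.147 / 0.8572 = 0.171 mm.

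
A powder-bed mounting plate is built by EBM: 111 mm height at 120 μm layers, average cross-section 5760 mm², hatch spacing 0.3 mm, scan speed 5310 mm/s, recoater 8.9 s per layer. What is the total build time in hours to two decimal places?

Layers = ⌈111/0.12⌉ = 925.
Hatch length per layer = 5760 / 0.3, so 19200 mm.
Per-layer scan time = 19200 / 5310, so 3.6158 s.
Layer cycle = 3.6158 + 8.9, so 12.5158 s.
Total: 925 × 12.5158 s = 11577.115 s → 3.22 hours.

3.22 hours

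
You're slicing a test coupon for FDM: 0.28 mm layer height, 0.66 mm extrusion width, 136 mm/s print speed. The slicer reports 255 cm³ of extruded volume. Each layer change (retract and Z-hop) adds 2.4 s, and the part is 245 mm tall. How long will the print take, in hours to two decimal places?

Line area: 0.28 × 0.66 → 0.1848 mm².
Total extruded path = 255000/0.1848 = 1379870.1 mm.
Print-move time = 1379870.1 / 136 = 10146.1 s.
Layer count = ceil(245 / 0.28) = 875.
Non-print overhead: 875 × 2.4 → 2100 s.
Altogether 10146.1 + 2100 = 12246.1 s, i.e. 3.40 hours.

3.40 hours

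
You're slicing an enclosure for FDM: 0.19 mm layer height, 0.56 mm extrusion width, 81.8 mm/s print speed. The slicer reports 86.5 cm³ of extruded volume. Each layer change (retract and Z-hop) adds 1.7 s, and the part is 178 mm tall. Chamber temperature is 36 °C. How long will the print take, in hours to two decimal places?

3.20 hours

Extrusion cross-section = 0.19 × 0.56, so 0.1064 mm².
Total extruded path = 86500/0.1064 = 812969.9 mm.
Time extruding = 812969.9 / 81.8 = 9938.5 s.
Layers = ⌈178/0.19⌉ = 937.
Layer-change overhead = 937 × 1.7, so 1592.9 s.
Altogether 9938.5 + 1592.9 = 11531.4 s, i.e. 3.20 hours.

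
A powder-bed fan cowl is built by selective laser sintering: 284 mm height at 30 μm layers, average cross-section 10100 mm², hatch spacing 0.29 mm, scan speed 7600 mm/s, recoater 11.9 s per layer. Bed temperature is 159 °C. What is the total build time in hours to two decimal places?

43.34 hours

Layers = ⌈284/0.03⌉ = 9467.
Scan path per layer: 10100 / 0.29 → 34827.6 mm.
Per-layer scan time = 34827.6 / 7600, so 4.5826 s.
Per-layer time: 4.5826 + 11.9 → 16.4826 s.
Build time = 9467 × 16.4826 = 156040.7742 s = 43.34 hours.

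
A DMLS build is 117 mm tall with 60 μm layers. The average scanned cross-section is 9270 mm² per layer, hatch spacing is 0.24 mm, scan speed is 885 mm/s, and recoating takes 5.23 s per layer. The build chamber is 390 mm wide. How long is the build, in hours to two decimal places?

Number of layers: 117 / 0.06 → 1950 (rounded up).
Per-layer scan distance = 9270 / 0.24 = 38625 mm.
Laser time per layer = 38625 / 885 = 43.6441 s.
Per-layer time: 43.6441 + 5.23 → 48.8741 s.
1950 layers × 48.8741 s/layer = 95304.495 s, i.e. 26.47 hours.

26.47 hours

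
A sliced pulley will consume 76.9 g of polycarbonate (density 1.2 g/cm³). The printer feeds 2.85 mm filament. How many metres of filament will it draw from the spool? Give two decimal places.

10.05 m

Volume = 76.9 g / 1.2 g·cm⁻³ = 64.0833 cm³ = 64083.3 mm³.
Cross-section of 2.85 mm filament: π·(2.85/2)² = 6.3794 mm².
Length = 64083.3 / 6.3794 = 10045.35 mm = 10.05 m.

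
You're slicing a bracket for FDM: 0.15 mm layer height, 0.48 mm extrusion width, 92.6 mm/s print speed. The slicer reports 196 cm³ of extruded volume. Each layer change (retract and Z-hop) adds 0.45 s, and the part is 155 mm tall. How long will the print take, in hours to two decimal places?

Extrusion cross-section = 0.15 × 0.48 = 0.072 mm².
Toolpath length = 196 cm³ / 0.072 mm² = 196000 / 0.072 = 2722222.2 mm.
Time extruding = 2722222.2 / 92.6, so 29397.6 s.
Number of layers: 155 / 0.15 → 1034 (rounded up).
Non-print overhead = 1034 × 0.45 = 465.3 s.
Altogether 29397.6 + 465.3 = 29862.9 s, i.e. 8.30 hours.

8.30 hours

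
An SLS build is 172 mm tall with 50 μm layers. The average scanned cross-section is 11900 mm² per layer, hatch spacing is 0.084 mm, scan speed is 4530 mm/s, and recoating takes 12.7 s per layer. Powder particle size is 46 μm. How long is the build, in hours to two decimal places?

Layers = ⌈172/0.05⌉ = 3440.
Per-layer scan distance = 11900 / 0.084, so 141666.7 mm.
Per-layer scan time = 141666.7 / 4530 = 31.273 s.
Time per layer = 31.273 + 12.7 = 43.973 s.
Build time = 3440 × 43.973 = 151267.12 s = 42.02 hours.

42.02 hours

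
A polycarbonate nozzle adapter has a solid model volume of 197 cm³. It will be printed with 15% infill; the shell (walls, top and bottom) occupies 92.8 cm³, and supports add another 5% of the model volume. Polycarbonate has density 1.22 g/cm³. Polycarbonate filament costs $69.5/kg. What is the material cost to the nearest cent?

Infill region = 197 − 92.8 = 104.2 cm³.
Infill deposited = 0.15 × 104.2, so 15.63 cm³.
Support = 0.05 × 197, so 9.85 cm³.
Total printed volume = 92.8 + 15.63 + 9.85, so 118.28 cm³.
Mass = 118.28 × 1.22 = 144.3016 g.
At $69.5/kg: 144.3016/1000 × 69.5 = $10.03.

$10.03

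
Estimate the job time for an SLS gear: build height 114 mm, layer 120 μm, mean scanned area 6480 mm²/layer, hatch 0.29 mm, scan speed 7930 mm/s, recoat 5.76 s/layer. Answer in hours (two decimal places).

2.26 hours

Number of layers: 114 / 0.12 → 950 (rounded up).
Per-layer scan distance: 6480 / 0.29 → 22344.8 mm.
Laser time per layer = 22344.8 / 7930 = 2.8178 s.
Per-layer time = 2.8178 + 5.76, so 8.5778 s.
Build time = 950 × 8.5778 = 8148.91 s = 2.26 hours.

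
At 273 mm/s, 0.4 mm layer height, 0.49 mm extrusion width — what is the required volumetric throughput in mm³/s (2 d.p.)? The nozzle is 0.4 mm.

53.51

A = 0.4 × 0.49 = 0.196 mm².
Q = v·A = 273 × 0.196 = 53.51 mm³/s.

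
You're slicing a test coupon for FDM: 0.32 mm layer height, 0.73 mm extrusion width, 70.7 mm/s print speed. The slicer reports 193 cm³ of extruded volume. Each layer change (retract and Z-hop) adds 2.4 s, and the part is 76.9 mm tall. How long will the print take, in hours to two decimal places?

Extrusion cross-section = 0.32 × 0.73, so 0.2336 mm².
Toolpath length = 193 cm³ / 0.2336 mm² = 193000 / 0.2336 = 826198.6 mm.
Time extruding = 826198.6 / 70.7, so 11686 s.
Layers = ⌈76.9/0.32⌉ = 241.
Z-hop total = 241 × 2.4, so 578.4 s.
Total = 11686 + 578.4 = 12264.4 s = 3.41 hours.

3.41 hours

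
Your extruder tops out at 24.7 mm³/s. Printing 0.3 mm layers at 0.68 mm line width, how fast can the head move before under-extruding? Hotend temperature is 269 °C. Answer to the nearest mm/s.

121 mm/s

Extrusion cross-section: 0.3 × 0.68 → 0.204 mm².
Max speed = 24.7 / 0.204 = 121.08 ≈ 121 mm/s.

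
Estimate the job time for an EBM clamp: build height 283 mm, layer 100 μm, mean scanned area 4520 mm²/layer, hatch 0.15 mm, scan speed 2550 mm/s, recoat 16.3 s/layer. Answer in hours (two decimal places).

22.10 hours

Number of layers: 283 / 0.1 → 2830 (rounded up).
Per-layer scan distance: 4520 / 0.15 → 30133.3 mm.
Beam time per layer = 30133.3 / 2550 = 11.817 s.
Layer cycle: 11.817 + 16.3 → 28.117 s.
2830 layers × 28.117 s/layer = 79571.11 s, i.e. 22.10 hours.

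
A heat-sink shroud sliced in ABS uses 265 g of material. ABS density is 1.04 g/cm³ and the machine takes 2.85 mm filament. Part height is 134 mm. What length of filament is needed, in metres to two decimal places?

Extruded volume: 265/1.04 = 254.8077 cm³ (254807.7 mm³).
Cross-section of 2.85 mm filament: π·(2.85/2)² = 6.3794 mm².
L = V/A = 254807.7/6.3794 = 39942.27 mm → 39.94 m.

39.94 m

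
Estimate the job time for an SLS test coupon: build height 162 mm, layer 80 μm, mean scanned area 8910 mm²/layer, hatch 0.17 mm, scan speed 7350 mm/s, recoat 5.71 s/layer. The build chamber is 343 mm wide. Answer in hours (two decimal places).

7.22 hours

Number of layers: 162 / 0.08 → 2025 (rounded up).
Scan path per layer = 8910 / 0.17, so 52411.8 mm.
Laser time per layer: 52411.8 / 7350 → 7.1309 s.
Layer cycle = 7.1309 + 5.71 = 12.8409 s.
Total: 2025 × 12.8409 s = 26002.8225 s → 7.22 hours.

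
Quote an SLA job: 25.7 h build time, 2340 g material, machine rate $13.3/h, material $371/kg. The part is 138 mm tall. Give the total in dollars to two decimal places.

$1209.95

Time charge = 13.3 × 25.7 = $341.81.
Material charge = 371 × 2340/1000, so $868.14.
Job cost: 341.81 + 868.14 = $1209.95.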